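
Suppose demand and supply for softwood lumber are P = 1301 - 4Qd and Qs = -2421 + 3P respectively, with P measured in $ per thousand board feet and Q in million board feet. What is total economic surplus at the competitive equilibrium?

Total surplus = 28158

Solving each curve for Q: Qd = 325.25 - 0.25P.
The market clears where 325.25 - 0.25P = -2421 + 3P. Rearranging, 3.25P = 2746.25, hence P* = 845.
Plugging P* into demand: Q* = 325.25 - 0.25(845) = 114.
Demand choke price = 1301; supply choke price = 807. CS = ½(1301 - 845)(114) = 25992; PS = ½(845 - 807)(114) = 2166. Total surplus = 28158.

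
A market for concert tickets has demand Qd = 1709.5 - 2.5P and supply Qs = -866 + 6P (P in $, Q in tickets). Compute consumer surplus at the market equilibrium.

Equating demand and supply, 1709.5 - 2.5P = -866 + 6P gives 8.5P = 2575.5, so P* = 303.
Plugging P* into demand: Q* = 1709.5 - 2.5(303) = 952.
Demand choke price (Qd = 0): P = 1709.5/2.5 = 683.8. Consumer surplus = ½ × (683.8 - 303) × 952 = 181260.8.

Consumer surplus = 181260.8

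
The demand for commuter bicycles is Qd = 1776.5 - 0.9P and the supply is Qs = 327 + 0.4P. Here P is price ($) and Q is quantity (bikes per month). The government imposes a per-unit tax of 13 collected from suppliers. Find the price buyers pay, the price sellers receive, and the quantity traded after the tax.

P_b = 1119, P_s = 1106, Q = 769.4

With a tax of 13 on suppliers, they supply based on the net price P_s = P_b - 13, so Qs = 321.8 + 0.4P_b.
Equate demand and the shifted supply: 1776.5 - 0.9P_b = 321.8 + 0.4P_b, giving 1.3P_b = 1454.7, so P_b = 1119.
Then P_s = 1119 - 13 = 1106 and Q = 1776.5 - 0.9(1119) = 769.4.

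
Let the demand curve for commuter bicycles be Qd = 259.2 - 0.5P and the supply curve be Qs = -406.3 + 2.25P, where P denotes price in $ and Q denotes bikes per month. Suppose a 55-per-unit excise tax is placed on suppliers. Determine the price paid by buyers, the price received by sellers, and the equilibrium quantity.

Suppliers keep P_s = P_b - 55 per unit, so supply in terms of the buyer price is Qs = -530.05 + 2.25P_b.
Market clearing requires 259.2 - 0.5P_b = -530.05 + 2.25P_b; hence 789.25 = 2.75P_b and P_b = 287.
Then P_s = 287 - 55 = 232 and Q = 259.2 - 0.5(287) = 115.7.

P_b = 287, P_s = 232, Q = 115.7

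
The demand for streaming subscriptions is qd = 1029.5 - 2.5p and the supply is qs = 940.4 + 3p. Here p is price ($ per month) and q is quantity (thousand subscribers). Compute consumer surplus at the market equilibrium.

Set qd = qs: 1029.5 - 2.5p = 940.4 + 3p, so 89.1 = 5.5p and p* = 16.2.
From the demand curve, q* = 1029.5 - 2.5(16.2) = 989.
Demand choke price (qd = 0): p = 1029.5/2.5 = 411.8. Consumer surplus = ½ × (411.8 - 16.2) × 989 = 195624.2.

Consumer surplus = 195624.2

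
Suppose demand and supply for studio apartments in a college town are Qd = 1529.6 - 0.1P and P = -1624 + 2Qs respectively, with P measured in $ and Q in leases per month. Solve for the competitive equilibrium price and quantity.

Rewriting in direct form: Qs = 812 + 0.5P.
The market clears where 1529.6 - 0.1P = 812 + 0.5P. Rearranging, 0.6P = 717.6, hence P* = 1196.
Substitute back: Q* = 1529.6 - 0.1(1196) = 1410.

P* = 1196, Q* = 1410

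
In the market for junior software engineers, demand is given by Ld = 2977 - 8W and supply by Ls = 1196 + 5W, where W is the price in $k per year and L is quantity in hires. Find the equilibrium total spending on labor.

The market clears where 2977 - 8W = 1196 + 5W. Rearranging, 13W = 1781, hence W* = 137.
Then L* = 2977 - 8(137) = 1881.
Total spending on labor = W* × L* = 137 × 1881 = 257697.

Total spending on labor = 257697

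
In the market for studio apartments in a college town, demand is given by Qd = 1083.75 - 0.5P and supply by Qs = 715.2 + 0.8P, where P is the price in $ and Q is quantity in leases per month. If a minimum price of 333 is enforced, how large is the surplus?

Surplus = 64.35

At P = 333: Qd = 917.25 and Qs = 981.6.
Surplus = Qs - Qd = 981.6 - 917.25 = 64.35.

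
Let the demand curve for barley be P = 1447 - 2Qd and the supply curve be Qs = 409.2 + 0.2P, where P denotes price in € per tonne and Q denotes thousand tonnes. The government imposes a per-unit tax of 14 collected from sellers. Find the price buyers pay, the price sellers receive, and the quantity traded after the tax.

P_b = 453, P_s = 439, Q = 497

Rewriting in direct form: Qd = 723.5 - 0.5P.
The tax drives a wedge P_b - P_s = 14. Substituting P_s = P_b - 14 into supply: Qs = 406.4 + 0.2P_b.
Set Qd = Qs: 723.5 - 0.5P_b = 406.4 + 0.2P_b, so 317.1 = 0.7P_b and P_b = 453.
So P_s = 439 and the quantity traded is Q = 723.5 - 0.5(453) = 497.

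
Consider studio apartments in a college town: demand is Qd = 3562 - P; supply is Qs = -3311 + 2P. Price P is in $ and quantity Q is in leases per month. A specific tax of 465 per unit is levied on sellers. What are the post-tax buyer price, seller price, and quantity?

Sellers keep P_s = P_b - 465 per unit, so supply in terms of the buyer price is Qs = -4241 + 2P_b.
Market clearing requires 3562 - P_b = -4241 + 2P_b; hence 7803 = 3P_b and P_b = 2601.
So P_s = 2136 and the quantity traded is Q = 3562 - 2601 = 961.

P_b = 2601, P_s = 2136, Q = 961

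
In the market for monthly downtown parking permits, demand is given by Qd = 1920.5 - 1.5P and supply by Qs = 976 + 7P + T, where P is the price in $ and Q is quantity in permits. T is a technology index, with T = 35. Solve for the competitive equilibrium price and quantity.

With T = 35, supply is Qs = 1011 + 7P.
Set Qd = Qs: 1920.5 - 1.5P = 1011 + 7P, so 909.5 = 8.5P and P* = 107.
Plugging P* into demand: Q* = 1920.5 - 1.5(107) = 1760.

P* = 107, Q* = 1760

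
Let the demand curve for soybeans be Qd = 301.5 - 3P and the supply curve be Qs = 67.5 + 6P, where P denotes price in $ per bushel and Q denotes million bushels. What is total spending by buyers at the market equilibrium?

Total spending by buyers = 5811

Set Qd = Qs: 301.5 - 3P = 67.5 + 6P, so 234 = 9P and P* = 26.
From the demand curve, Q* = 301.5 - 3(26) = 223.5.
Total spending by buyers = P* × Q* = 26 × 223.5 = 5811.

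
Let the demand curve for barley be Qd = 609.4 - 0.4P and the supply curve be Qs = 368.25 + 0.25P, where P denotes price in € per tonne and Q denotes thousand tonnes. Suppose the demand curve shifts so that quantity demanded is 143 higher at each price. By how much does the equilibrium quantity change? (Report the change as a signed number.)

Set Qd = Qs: 609.4 - 0.4P = 368.25 + 0.25P, so 241.15 = 0.65P and P* = 371.
Then Q* = 609.4 - 0.4(371) = 461.
After the shift, demand is Qd = 752.4 - 0.4P.
New equilibrium: 384.15 = 0.65P, so P = 591 and Q = 516.
ΔQ = 516 - 461 = 55.

ΔQ = 55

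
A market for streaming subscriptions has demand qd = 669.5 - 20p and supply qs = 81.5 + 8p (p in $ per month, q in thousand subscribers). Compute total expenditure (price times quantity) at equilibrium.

Total expenditure = 5239.5

The market clears where 669.5 - 20p = 81.5 + 8p. Rearranging, 28p = 588, hence p* = 21.
Plugging p* into demand: q* = 669.5 - 20(21) = 249.5.
Total expenditure = p* × q* = 21 × 249.5 = 5239.5.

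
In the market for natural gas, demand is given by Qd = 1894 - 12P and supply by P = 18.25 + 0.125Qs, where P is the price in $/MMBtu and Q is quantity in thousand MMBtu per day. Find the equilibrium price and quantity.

P* = 102, Q* = 670

Solving each curve for Q: Qs = -146 + 8P.
Equating demand and supply, 1894 - 12P = -146 + 8P gives 20P = 2040, so P* = 102.
From the demand curve, Q* = 1894 - 12(102) = 670.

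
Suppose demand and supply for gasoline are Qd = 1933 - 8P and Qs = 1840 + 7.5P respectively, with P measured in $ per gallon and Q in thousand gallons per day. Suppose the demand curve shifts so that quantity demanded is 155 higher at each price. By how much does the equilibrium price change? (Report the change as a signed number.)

ΔP = 10

Set Qd = Qs: 1933 - 8P = 1840 + 7.5P, so 93 = 15.5P and P* = 6.
Then Q* = 1933 - 8(6) = 1885.
After the shift, demand is Qd = 2088 - 8P.
Re-solving, 15.5P = 248 gives P = 16 and Q = 1960.
ΔP = 16 - 6 = 10.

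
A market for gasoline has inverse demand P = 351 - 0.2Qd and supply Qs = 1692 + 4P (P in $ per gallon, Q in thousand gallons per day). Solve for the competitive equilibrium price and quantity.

P* = 7, Q* = 1720

Solving each curve for Q: Qd = 1755 - 5P.
The market clears where 1755 - 5P = 1692 + 4P. Rearranging, 9P = 63, hence P* = 7.
Plugging P* into demand: Q* = 1755 - 5(7) = 1720.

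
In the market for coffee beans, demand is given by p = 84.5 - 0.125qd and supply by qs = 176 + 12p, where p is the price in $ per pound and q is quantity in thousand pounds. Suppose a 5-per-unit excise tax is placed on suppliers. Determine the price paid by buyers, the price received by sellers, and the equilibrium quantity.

p_b = 28, p_s = 23, q = 452

Rewriting in direct form: qd = 676 - 8p.
Suppliers keep p_s = p_b - 5 per unit, so supply in terms of the buyer price is qs = 116 + 12p_b.
Set qd = qs: 676 - 8p_b = 116 + 12p_b, so 560 = 20p_b and p_b = 28.
Then p_s = 28 - 5 = 23 and q = 676 - 8(28) = 452.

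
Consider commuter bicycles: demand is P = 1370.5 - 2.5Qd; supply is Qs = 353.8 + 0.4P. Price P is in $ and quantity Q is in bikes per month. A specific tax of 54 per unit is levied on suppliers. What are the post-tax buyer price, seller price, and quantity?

P_b = 270, P_s = 216, Q = 440.2

Inverting to quantity form: Qd = 548.2 - 0.4P.
The tax drives a wedge P_b - P_s = 54. Substituting P_s = P_b - 54 into supply: Qs = 332.2 + 0.4P_b.
Equate demand and the shifted supply: 548.2 - 0.4P_b = 332.2 + 0.4P_b, giving 0.8P_b = 216, so P_b = 270.
Then P_s = 270 - 54 = 216 and Q = 548.2 - 0.4(270) = 440.2.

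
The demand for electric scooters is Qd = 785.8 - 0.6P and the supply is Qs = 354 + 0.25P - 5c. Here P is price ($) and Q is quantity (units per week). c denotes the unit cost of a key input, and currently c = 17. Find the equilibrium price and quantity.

With c = 17, supply is Qs = 269 + 0.25P.
Equating demand and supply, 785.8 - 0.6P = 269 + 0.25P gives 0.85P = 516.8, so P* = 608.
Plugging P* into demand: Q* = 785.8 - 0.6(608) = 421.

P* = 608, Q* = 421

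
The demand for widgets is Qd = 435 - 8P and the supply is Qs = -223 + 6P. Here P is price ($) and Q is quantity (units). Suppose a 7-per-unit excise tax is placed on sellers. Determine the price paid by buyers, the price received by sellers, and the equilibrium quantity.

P_b = 50, P_s = 43, Q = 35

The tax drives a wedge P_b - P_s = 7. Substituting P_s = P_b - 7 into supply: Qs = -265 + 6P_b.
Equate demand and the shifted supply: 435 - 8P_b = -265 + 6P_b, giving 14P_b = 700, so P_b = 50.
Then P_s = 50 - 7 = 43 and Q = 435 - 8(50) = 35.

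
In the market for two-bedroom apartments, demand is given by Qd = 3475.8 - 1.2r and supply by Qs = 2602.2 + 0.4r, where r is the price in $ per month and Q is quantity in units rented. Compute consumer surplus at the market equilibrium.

Consumer surplus = 3314910.15

The market clears where 3475.8 - 1.2r = 2602.2 + 0.4r. Rearranging, 1.6r = 873.6, hence r* = 546.
From the demand curve, Q* = 3475.8 - 1.2(546) = 2820.6.
Demand choke price (Qd = 0): r = 3475.8/1.2 = 2896.5. Consumer surplus = ½ × (2896.5 - 546) × 2820.6 = 3314910.15.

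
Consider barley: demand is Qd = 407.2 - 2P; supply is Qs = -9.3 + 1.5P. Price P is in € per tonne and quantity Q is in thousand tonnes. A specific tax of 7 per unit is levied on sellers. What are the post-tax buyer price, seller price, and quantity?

P_b = 122, P_s = 115, Q = 163.2

With a tax of 7 on sellers, they supply based on the net price P_s = P_b - 7, so Qs = -19.8 + 1.5P_b.
Market clearing requires 407.2 - 2P_b = -19.8 + 1.5P_b; hence 427 = 3.5P_b and P_b = 122.
So P_s = 115 and the quantity traded is Q = 407.2 - 2(122) = 163.2.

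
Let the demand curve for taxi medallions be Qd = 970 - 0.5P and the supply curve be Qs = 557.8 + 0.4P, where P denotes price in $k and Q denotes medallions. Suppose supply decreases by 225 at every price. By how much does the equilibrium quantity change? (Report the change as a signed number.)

The market clears where 970 - 0.5P = 557.8 + 0.4P. Rearranging, 0.9P = 412.2, hence P* = 458.
Plugging P* into demand: Q* = 970 - 0.5(458) = 741.
After the shift, supply is Qs = 332.8 + 0.4P.
Re-solving, 0.9P = 637.2 gives P = 708 and Q = 616.
ΔQ = 616 - 741 = -125.

ΔQ = -125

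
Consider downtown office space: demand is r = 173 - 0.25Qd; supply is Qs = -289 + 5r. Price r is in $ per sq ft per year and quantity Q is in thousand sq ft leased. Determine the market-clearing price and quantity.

Solving each curve for Q: Qd = 692 - 4r.
Set Qd = Qs: 692 - 4r = -289 + 5r, so 981 = 9r and r* = 109.
From the demand curve, Q* = 692 - 4(109) = 256.

r* = 109, Q* = 256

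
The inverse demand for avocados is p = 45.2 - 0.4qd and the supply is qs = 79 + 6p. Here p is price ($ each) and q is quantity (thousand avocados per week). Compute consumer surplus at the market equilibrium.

Solving each curve for q: qd = 113 - 2.5p.
Set qd = qs: 113 - 2.5p = 79 + 6p, so 34 = 8.5p and p* = 4.
From the demand curve, q* = 113 - 2.5(4) = 103.
Demand choke price (qd = 0): p = 113/2.5 = 45.2. Consumer surplus = ½ × (45.2 - 4) × 103 = 2121.8.

Consumer surplus = 2121.8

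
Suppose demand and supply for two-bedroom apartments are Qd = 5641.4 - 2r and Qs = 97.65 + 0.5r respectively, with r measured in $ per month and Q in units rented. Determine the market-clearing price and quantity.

r* = 2217.5, Q* = 1206.4

Equating demand and supply, 5641.4 - 2r = 97.65 + 0.5r gives 2.5r = 5543.75, so r* = 2217.5.
From the demand curve, Q* = 5641.4 - 2(2217.5) = 1206.4.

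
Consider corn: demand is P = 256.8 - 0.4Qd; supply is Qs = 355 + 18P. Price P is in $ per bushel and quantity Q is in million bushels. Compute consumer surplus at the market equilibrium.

Consumer surplus = 73689.8

Solving each curve for Q: Qd = 642 - 2.5P.
At equilibrium Qd = Qs, so 642 - 2.5P = 355 + 18P; collecting terms, 287 = 20.5P and P* = 14.
Then Q* = 642 - 2.5(14) = 607.
Demand choke price (Qd = 0): P = 642/2.5 = 256.8. Consumer surplus = ½ × (256.8 - 14) × 607 = 73689.8.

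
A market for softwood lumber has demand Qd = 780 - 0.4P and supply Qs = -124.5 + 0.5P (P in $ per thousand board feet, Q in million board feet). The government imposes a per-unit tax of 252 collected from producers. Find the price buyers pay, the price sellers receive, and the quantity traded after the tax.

P_b = 1145, P_s = 893, Q = 322

Producers keep P_s = P_b - 252 per unit, so supply in terms of the buyer price is Qs = -250.5 + 0.5P_b.
Market clearing requires 780 - 0.4P_b = -250.5 + 0.5P_b; hence 1030.5 = 0.9P_b and P_b = 1145.
Then P_s = 1145 - 252 = 893 and Q = 780 - 0.4(1145) = 322.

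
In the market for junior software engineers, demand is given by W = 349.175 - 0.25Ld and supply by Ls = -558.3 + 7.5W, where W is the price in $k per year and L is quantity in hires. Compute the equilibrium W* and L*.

Solving each curve for L: Ld = 1396.7 - 4W.
Equating demand and supply, 1396.7 - 4W = -558.3 + 7.5W gives 11.5W = 1955, so W* = 170.
Substitute back: L* = 1396.7 - 4(170) = 716.7.

W* = 170, L* = 716.7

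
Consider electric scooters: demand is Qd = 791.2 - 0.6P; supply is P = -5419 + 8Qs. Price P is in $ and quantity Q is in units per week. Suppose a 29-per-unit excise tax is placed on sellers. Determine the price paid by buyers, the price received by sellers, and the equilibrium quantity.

P_b = 162, P_s = 133, Q = 694

In direct form, Qs = 677.375 + 0.125P.
The tax drives a wedge P_b - P_s = 29. Substituting P_s = P_b - 29 into supply: Qs = 673.75 + 0.125P_b.
Set Qd = Qs: 791.2 - 0.6P_b = 673.75 + 0.125P_b, so 117.45 = 0.725P_b and P_b = 162.
Then P_s = 162 - 29 = 133 and Q = 791.2 - 0.6(162) = 694.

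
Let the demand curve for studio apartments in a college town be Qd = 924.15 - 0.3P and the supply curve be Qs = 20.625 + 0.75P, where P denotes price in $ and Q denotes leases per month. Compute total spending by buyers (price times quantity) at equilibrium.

The market clears where 924.15 - 0.3P = 20.625 + 0.75P. Rearranging, 1.05P = 903.525, hence P* = 860.5.
Then Q* = 924.15 - 0.3(860.5) = 666.
Total spending by buyers = P* × Q* = 860.5 × 666 = 573093.

Total spending by buyers = 573093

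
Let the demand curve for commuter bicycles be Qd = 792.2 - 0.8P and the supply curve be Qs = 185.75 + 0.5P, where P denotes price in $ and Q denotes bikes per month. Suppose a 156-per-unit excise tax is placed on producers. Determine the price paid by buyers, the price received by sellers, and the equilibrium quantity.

P_b = 526.5, P_s = 370.5, Q = 371

The tax drives a wedge P_b - P_s = 156. Substituting P_s = P_b - 156 into supply: Qs = 107.75 + 0.5P_b.
Set Qd = Qs: 792.2 - 0.8P_b = 107.75 + 0.5P_b, so 684.45 = 1.3P_b and P_b = 526.5.
So P_s = 370.5 and the quantity traded is Q = 792.2 - 0.8(526.5) = 371.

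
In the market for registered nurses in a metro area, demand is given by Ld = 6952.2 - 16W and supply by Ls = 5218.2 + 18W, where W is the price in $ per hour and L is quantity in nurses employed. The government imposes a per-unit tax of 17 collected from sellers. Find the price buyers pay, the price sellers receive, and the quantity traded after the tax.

The tax drives a wedge W_b - W_s = 17. Substituting W_s = W_b - 17 into supply: Ls = 4912.2 + 18W_b.
Market clearing requires 6952.2 - 16W_b = 4912.2 + 18W_b; hence 2040 = 34W_b and W_b = 60.
So W_s = 43 and the quantity traded is L = 6952.2 - 16(60) = 5992.2.

W_b = 60, W_s = 43, L = 5992.2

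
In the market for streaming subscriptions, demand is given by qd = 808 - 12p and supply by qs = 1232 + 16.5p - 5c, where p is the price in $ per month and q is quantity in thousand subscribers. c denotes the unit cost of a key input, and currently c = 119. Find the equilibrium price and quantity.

p* = 6, q* = 736

With c = 119, supply is qs = 637 + 16.5p.
Set qd = qs: 808 - 12p = 637 + 16.5p, so 171 = 28.5p and p* = 6.
Then q* = 808 - 12(6) = 736.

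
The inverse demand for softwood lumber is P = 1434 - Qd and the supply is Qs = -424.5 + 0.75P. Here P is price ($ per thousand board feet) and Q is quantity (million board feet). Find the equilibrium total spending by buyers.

Total spending by buyers = 395064

Solving each curve for Q: Qd = 1434 - P.
The market clears where 1434 - P = -424.5 + 0.75P. Rearranging, 1.75P = 1858.5, hence P* = 1062.
From the demand curve, Q* = 1434 - 1062 = 372.
Total spending by buyers = P* × Q* = 1062 × 372 = 395064.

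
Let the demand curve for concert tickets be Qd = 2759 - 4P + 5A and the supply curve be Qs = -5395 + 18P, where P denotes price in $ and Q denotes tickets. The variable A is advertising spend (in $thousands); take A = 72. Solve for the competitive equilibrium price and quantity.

P* = 387, Q* = 1571

With A = 72, demand is Qd = 3119 - 4P.
At equilibrium Qd = Qs, so 3119 - 4P = -5395 + 18P; collecting terms, 8514 = 22P and P* = 387.
Plugging P* into demand: Q* = 3119 - 4(387) = 1571.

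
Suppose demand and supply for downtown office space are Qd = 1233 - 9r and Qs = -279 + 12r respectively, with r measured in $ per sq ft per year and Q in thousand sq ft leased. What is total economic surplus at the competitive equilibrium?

Total surplus = 33271.875

The market clears where 1233 - 9r = -279 + 12r. Rearranging, 21r = 1512, hence r* = 72.
Plugging r* into demand: Q* = 1233 - 9(72) = 585.
Demand choke price = 137; supply choke price = 23.25. CS = ½(137 - 72)(585) = 19012.5; PS = ½(72 - 23.25)(585) = 14259.375. Total surplus = 33271.875.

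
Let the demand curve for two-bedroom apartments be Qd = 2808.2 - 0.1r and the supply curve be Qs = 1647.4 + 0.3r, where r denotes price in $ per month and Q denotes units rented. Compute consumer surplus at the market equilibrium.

Set Qd = Qs: 2808.2 - 0.1r = 1647.4 + 0.3r, so 1160.8 = 0.4r and r* = 2902.
From the demand curve, Q* = 2808.2 - 0.1(2902) = 2518.
Demand choke price (Qd = 0): r = 2808.2/0.1 = 28082. Consumer surplus = ½ × (28082 - 2902) × 2518 = 31701620.

Consumer surplus = 31701620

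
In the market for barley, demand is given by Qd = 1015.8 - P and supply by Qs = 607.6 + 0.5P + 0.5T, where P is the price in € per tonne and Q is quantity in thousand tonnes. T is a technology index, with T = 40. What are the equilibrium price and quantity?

With T = 40, supply is Qs = 627.6 + 0.5P.
The market clears where 1015.8 - P = 627.6 + 0.5P. Rearranging, 1.5P = 388.2, hence P* = 258.8.
Then Q* = 1015.8 - 258.8 = 757.

P* = 258.8, Q* = 757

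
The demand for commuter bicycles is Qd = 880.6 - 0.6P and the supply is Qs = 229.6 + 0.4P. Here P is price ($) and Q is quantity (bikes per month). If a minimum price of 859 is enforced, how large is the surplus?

Surplus = 208

At P = 859: Qd = 365.2 and Qs = 573.2.
Surplus = Qs - Qd = 573.2 - 365.2 = 208.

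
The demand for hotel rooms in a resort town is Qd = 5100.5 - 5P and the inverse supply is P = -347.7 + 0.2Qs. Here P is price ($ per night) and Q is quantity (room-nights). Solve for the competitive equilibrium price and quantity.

In direct form, Qs = 1738.5 + 5P.
At equilibrium Qd = Qs, so 5100.5 - 5P = 1738.5 + 5P; collecting terms, 3362 = 10P and P* = 336.2.
Substitute back: Q* = 5100.5 - 5(336.2) = 3419.5.

P* = 336.2, Q* = 3419.5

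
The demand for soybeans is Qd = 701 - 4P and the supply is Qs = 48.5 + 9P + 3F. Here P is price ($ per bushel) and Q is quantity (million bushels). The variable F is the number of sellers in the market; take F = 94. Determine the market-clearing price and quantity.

P* = 28.5, Q* = 587

With F = 94, supply is Qs = 330.5 + 9P.
Set Qd = Qs: 701 - 4P = 330.5 + 9P, so 370.5 = 13P and P* = 28.5.
Plugging P* into demand: Q* = 701 - 4(28.5) = 587.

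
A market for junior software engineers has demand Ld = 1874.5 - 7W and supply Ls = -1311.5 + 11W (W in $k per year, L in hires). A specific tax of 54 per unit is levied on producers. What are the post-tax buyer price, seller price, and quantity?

W_b = 210, W_s = 156, L = 404.5

Producers keep W_s = W_b - 54 per unit, so supply in terms of the buyer price is Ls = -1905.5 + 11W_b.
Equate demand and the shifted supply: 1874.5 - 7W_b = -1905.5 + 11W_b, giving 18W_b = 3780, so W_b = 210.
Then W_s = 210 - 54 = 156 and L = 1874.5 - 7(210) = 404.5.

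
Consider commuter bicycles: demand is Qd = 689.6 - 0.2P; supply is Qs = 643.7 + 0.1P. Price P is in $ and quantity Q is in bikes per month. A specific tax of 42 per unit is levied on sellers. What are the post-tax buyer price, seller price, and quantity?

P_b = 167, P_s = 125, Q = 656.2

With a tax of 42 on sellers, they supply based on the net price P_s = P_b - 42, so Qs = 639.5 + 0.1P_b.
Equate demand and the shifted supply: 689.6 - 0.2P_b = 639.5 + 0.1P_b, giving 0.3P_b = 50.1, so P_b = 167.
Then P_s = 167 - 42 = 125 and Q = 689.6 - 0.2(167) = 656.2.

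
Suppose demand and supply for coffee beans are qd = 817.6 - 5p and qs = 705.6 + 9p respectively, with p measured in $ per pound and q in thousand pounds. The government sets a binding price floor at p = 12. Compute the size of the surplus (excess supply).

Surplus = 56

With p fixed at 12, quantity demanded is 757.6 and quantity supplied is 813.6.
Surplus = qs - qd = 813.6 - 757.6 = 56.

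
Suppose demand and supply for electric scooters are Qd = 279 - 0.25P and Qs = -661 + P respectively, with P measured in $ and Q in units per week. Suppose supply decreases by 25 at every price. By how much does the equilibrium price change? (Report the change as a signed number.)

The market clears where 279 - 0.25P = -661 + P. Rearranging, 1.25P = 940, hence P* = 752.
From the demand curve, Q* = 279 - 0.25(752) = 91.
After the shift, supply is Qs = -686 + P.
The new intersection has 965 = 1.25P, i.e. P = 772, Q = 86.
ΔP = 772 - 752 = 20.

ΔP = 20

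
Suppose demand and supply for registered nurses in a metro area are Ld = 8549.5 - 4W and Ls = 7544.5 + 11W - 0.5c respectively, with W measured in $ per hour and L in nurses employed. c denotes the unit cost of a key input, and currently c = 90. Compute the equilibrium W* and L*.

With c = 90, supply is Ls = 7499.5 + 11W.
The market clears where 8549.5 - 4W = 7499.5 + 11W. Rearranging, 15W = 1050, hence W* = 70.
From the demand curve, L* = 8549.5 - 4(70) = 8269.5.

W* = 70, L* = 8269.5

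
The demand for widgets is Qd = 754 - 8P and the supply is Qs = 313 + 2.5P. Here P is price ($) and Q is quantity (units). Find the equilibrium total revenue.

At equilibrium Qd = Qs, so 754 - 8P = 313 + 2.5P; collecting terms, 441 = 10.5P and P* = 42.
Substitute back: Q* = 754 - 8(42) = 418.
Total revenue = P* × Q* = 42 × 418 = 17556.

Total revenue = 17556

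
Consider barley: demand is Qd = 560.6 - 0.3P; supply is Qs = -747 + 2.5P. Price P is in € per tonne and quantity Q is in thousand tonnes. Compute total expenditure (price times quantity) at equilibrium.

The market clears where 560.6 - 0.3P = -747 + 2.5P. Rearranging, 2.8P = 1307.6, hence P* = 467.
Substitute back: Q* = 560.6 - 0.3(467) = 420.5.
Total expenditure = P* × Q* = 467 × 420.5 = 196373.5.

Total expenditure = 196373.5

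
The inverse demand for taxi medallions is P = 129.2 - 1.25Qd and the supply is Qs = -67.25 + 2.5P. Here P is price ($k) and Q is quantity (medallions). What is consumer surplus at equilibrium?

Consumer surplus = 2402.5

Rewriting in direct form: Qd = 103.36 - 0.8P.
At equilibrium Qd = Qs, so 103.36 - 0.8P = -67.25 + 2.5P; collecting terms, 170.61 = 3.3P and P* = 51.7.
Then Q* = 103.36 - 0.8(51.7) = 62.
Demand choke price (Qd = 0): P = 103.36/0.8 = 129.2. Consumer surplus = ½ × (129.2 - 51.7) × 62 = 2402.5.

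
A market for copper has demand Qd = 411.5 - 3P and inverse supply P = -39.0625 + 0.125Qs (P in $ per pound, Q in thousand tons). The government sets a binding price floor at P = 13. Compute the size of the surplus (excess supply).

Solving each curve for Q: Qs = 312.5 + 8P.
At P = 13: Qd = 372.5 and Qs = 416.5.
Surplus = Qs - Qd = 416.5 - 372.5 = 44.

Surplus = 44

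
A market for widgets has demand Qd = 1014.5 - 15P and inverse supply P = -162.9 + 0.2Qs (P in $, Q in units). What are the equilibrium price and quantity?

P* = 10, Q* = 864.5

Rewriting in direct form: Qs = 814.5 + 5P.
The market clears where 1014.5 - 15P = 814.5 + 5P. Rearranging, 20P = 200, hence P* = 10.
From the demand curve, Q* = 1014.5 - 15(10) = 864.5.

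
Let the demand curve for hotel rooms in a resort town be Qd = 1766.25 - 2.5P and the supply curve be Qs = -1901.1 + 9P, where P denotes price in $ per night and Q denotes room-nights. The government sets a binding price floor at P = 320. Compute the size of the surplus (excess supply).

Surplus = 12.65

With P fixed at 320, quantity demanded is 966.25 and quantity supplied is 978.9.
Surplus = Qs - Qd = 978.9 - 966.25 = 12.65.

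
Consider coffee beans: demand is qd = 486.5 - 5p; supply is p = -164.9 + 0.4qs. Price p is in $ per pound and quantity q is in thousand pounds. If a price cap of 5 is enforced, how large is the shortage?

Shortage = 36.75

Solving each curve for q: qs = 412.25 + 2.5p.
At p = 5: qd = 461.5 and qs = 424.75.
Shortage = qd - qs = 461.5 - 424.75 = 36.75.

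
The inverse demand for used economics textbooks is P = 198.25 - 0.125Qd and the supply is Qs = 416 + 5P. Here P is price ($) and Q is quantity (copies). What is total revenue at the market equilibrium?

Total revenue = 77940

Inverting to quantity form: Qd = 1586 - 8P.
The market clears where 1586 - 8P = 416 + 5P. Rearranging, 13P = 1170, hence P* = 90.
From the demand curve, Q* = 1586 - 8(90) = 866.
Total revenue = P* × Q* = 90 × 866 = 77940.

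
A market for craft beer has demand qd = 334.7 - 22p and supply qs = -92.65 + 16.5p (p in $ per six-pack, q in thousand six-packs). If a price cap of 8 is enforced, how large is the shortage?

Shortage = 119.35

Evaluating both curves at the ceiling price 8 gives qd = 158.7, qs = 39.35.
Shortage = qd - qs = 158.7 - 39.35 = 119.35.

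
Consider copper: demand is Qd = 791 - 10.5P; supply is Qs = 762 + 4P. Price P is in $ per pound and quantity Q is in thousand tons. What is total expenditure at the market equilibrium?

At equilibrium Qd = Qs, so 791 - 10.5P = 762 + 4P; collecting terms, 29 = 14.5P and P* = 2.
Substitute back: Q* = 791 - 10.5(2) = 770.
Total expenditure = P* × Q* = 2 × 770 = 1540.

Total expenditure = 1540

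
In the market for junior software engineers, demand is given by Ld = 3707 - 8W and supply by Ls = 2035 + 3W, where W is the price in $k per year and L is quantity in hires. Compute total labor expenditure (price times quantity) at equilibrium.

Equating demand and supply, 3707 - 8W = 2035 + 3W gives 11W = 1672, so W* = 152.
Substitute back: L* = 3707 - 8(152) = 2491.
Total labor expenditure = W* × L* = 152 × 2491 = 378632.

Total labor expenditure = 378632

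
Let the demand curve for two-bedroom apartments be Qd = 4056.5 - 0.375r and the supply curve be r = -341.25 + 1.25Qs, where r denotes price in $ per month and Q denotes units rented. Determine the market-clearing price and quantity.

r* = 3220, Q* = 2849

Inverting to quantity form: Qs = 273 + 0.8r.
Equating demand and supply, 4056.5 - 0.375r = 273 + 0.8r gives 1.175r = 3783.5, so r* = 3220.
Substitute back: Q* = 4056.5 - 0.375(3220) = 2849.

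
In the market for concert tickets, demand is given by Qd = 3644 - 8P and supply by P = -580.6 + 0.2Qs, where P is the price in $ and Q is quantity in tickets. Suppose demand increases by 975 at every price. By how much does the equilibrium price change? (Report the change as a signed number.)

ΔP = 75

In direct form, Qs = 2903 + 5P.
Set Qd = Qs: 3644 - 8P = 2903 + 5P, so 741 = 13P and P* = 57.
From the demand curve, Q* = 3644 - 8(57) = 3188.
After the shift, demand is Qd = 4619 - 8P.
New equilibrium: 1716 = 13P, so P = 132 and Q = 3563.
ΔP = 132 - 57 = 75.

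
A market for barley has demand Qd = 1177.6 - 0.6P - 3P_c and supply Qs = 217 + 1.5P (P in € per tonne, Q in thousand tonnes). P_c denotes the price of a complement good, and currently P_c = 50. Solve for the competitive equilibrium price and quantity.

P* = 386, Q* = 796

With P_c = 50, demand is Qd = 1027.6 - 0.6P.
The market clears where 1027.6 - 0.6P = 217 + 1.5P. Rearranging, 2.1P = 810.6, hence P* = 386.
From the demand curve, Q* = 1027.6 - 0.6(386) = 796.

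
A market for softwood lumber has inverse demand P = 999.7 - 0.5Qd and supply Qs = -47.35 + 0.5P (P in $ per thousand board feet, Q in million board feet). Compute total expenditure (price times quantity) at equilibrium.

Inverting to quantity form: Qd = 1999.4 - 2P.
At equilibrium Qd = Qs, so 1999.4 - 2P = -47.35 + 0.5P; collecting terms, 2046.75 = 2.5P and P* = 818.7.
Substitute back: Q* = 1999.4 - 2(818.7) = 362.
Total expenditure = P* × Q* = 818.7 × 362 = 296369.4.

Total expenditure = 296369.4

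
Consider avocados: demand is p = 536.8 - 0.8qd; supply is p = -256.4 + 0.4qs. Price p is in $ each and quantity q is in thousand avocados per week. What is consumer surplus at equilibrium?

Solving each curve for q: qd = 671 - 1.25p and qs = 641 + 2.5p.
Equating demand and supply, 671 - 1.25p = 641 + 2.5p gives 3.75p = 30, so p* = 8.
Substitute back: q* = 671 - 1.25(8) = 661.
Demand choke price (qd = 0): p = 671/1.25 = 536.8. Consumer surplus = ½ × (536.8 - 8) × 661 = 174768.4.

Consumer surplus = 174768.4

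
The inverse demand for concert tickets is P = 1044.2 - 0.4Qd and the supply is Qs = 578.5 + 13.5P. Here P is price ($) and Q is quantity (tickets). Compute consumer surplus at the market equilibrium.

Consumer surplus = 1051569.8

Rewriting in direct form: Qd = 2610.5 - 2.5P.
Set Qd = Qs: 2610.5 - 2.5P = 578.5 + 13.5P, so 2032 = 16P and P* = 127.
Then Q* = 2610.5 - 2.5(127) = 2293.
Demand choke price (Qd = 0): P = 2610.5/2.5 = 1044.2. Consumer surplus = ½ × (1044.2 - 127) × 2293 = 1051569.8.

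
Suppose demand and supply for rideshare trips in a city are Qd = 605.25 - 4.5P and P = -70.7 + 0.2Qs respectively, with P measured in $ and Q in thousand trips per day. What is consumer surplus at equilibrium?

Solving each curve for Q: Qs = 353.5 + 5P.
Set Qd = Qs: 605.25 - 4.5P = 353.5 + 5P, so 251.75 = 9.5P and P* = 26.5.
Substitute back: Q* = 605.25 - 4.5(26.5) = 486.
Demand choke price (Qd = 0): P = 605.25/4.5 = 134.5. Consumer surplus = ½ × (134.5 - 26.5) × 486 = 26244.

Consumer surplus = 26244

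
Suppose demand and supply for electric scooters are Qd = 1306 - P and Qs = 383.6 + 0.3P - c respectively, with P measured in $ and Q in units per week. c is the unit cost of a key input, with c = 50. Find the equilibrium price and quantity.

P* = 748, Q* = 558

With c = 50, supply is Qs = 333.6 + 0.3P.
The market clears where 1306 - P = 333.6 + 0.3P. Rearranging, 1.3P = 972.4, hence P* = 748.
Substitute back: Q* = 1306 - 748 = 558.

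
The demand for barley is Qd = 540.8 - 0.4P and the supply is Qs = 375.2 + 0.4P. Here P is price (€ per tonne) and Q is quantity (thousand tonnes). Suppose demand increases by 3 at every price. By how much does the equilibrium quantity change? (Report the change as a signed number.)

The market clears where 540.8 - 0.4P = 375.2 + 0.4P. Rearranging, 0.8P = 165.6, hence P* = 207.
Plugging P* into demand: Q* = 540.8 - 0.4(207) = 458.
After the shift, demand is Qd = 543.8 - 0.4P.
Re-solving, 0.8P = 168.6 gives P = 210.75 and Q = 459.5.
ΔQ = 459.5 - 458 = 1.5.

ΔQ = 1.5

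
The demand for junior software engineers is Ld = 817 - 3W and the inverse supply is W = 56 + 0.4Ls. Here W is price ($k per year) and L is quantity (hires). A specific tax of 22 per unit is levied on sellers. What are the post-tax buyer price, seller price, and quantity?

In direct form, Ls = -140 + 2.5W.
The tax drives a wedge W_b - W_s = 22. Substituting W_s = W_b - 22 into supply: Ls = -195 + 2.5W_b.
Set Ld = Ls: 817 - 3W_b = -195 + 2.5W_b, so 1012 = 5.5W_b and W_b = 184.
So W_s = 162 and the quantity traded is L = 817 - 3(184) = 265.

W_b = 184, W_s = 162, L = 265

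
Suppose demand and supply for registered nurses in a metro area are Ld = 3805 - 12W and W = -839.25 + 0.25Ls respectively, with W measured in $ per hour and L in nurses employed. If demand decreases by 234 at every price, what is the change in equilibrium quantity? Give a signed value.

In direct form, Ls = 3357 + 4W.
Equating demand and supply, 3805 - 12W = 3357 + 4W gives 16W = 448, so W* = 28.
Then L* = 3805 - 12(28) = 3469.
After the shift, demand is Ld = 3571 - 12W.
New equilibrium: 214 = 16W, so W = 13.375 and L = 3410.5.
ΔL = 3410.5 - 3469 = -58.5.

ΔL = -58.5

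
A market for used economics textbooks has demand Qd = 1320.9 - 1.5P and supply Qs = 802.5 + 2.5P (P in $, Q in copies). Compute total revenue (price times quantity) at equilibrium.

At equilibrium Qd = Qs, so 1320.9 - 1.5P = 802.5 + 2.5P; collecting terms, 518.4 = 4P and P* = 129.6.
From the demand curve, Q* = 1320.9 - 1.5(129.6) = 1126.5.
Total revenue = P* × Q* = 129.6 × 1126.5 = 145994.4.

Total revenue = 145994.4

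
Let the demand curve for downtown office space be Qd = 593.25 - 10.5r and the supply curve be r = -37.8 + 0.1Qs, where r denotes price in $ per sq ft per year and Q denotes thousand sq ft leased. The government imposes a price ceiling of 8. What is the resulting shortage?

Inverting to quantity form: Qs = 378 + 10r.
With r fixed at 8, quantity demanded is 509.25 and quantity supplied is 458.
Shortage = Qd - Qs = 509.25 - 458 = 51.25.

Shortage = 51.25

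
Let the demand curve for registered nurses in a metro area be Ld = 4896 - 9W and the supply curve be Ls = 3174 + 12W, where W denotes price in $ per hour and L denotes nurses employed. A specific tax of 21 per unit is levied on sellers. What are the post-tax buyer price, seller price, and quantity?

W_b = 94, W_s = 73, L = 4050

Sellers keep W_s = W_b - 21 per unit, so supply in terms of the buyer price is Ls = 2922 + 12W_b.
Equate demand and the shifted supply: 4896 - 9W_b = 2922 + 12W_b, giving 21W_b = 1974, so W_b = 94.
So W_s = 73 and the quantity traded is L = 4896 - 9(94) = 4050.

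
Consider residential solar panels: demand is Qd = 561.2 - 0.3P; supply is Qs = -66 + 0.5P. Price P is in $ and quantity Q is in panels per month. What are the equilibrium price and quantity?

P* = 784, Q* = 326

At equilibrium Qd = Qs, so 561.2 - 0.3P = -66 + 0.5P; collecting terms, 627.2 = 0.8P and P* = 784.
Plugging P* into demand: Q* = 561.2 - 0.3(784) = 326.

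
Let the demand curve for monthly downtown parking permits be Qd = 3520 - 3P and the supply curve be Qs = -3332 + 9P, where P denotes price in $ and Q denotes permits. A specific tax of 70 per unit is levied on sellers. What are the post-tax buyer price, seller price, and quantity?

The tax drives a wedge P_b - P_s = 70. Substituting P_s = P_b - 70 into supply: Qs = -3962 + 9P_b.
Market clearing requires 3520 - 3P_b = -3962 + 9P_b; hence 7482 = 12P_b and P_b = 623.5.
Then P_s = 623.5 - 70 = 553.5 and Q = 3520 - 3(623.5) = 1649.5.

P_b = 623.5, P_s = 553.5, Q = 1649.5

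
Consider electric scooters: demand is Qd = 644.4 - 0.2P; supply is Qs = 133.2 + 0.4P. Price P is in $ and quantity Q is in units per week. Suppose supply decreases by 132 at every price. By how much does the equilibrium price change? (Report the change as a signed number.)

Equating demand and supply, 644.4 - 0.2P = 133.2 + 0.4P gives 0.6P = 511.2, so P* = 852.
Then Q* = 644.4 - 0.2(852) = 474.
After the shift, supply is Qs = 1.2 + 0.4P.
New equilibrium: 643.2 = 0.6P, so P = 1072 and Q = 430.
ΔP = 1072 - 852 = 220.

ΔP = 220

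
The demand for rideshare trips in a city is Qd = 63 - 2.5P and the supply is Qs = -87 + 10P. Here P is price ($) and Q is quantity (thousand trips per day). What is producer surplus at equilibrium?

Producer surplus = 54.45

The market clears where 63 - 2.5P = -87 + 10P. Rearranging, 12.5P = 150, hence P* = 12.
From the demand curve, Q* = 63 - 2.5(12) = 33.
Supply choke price (Qs = 0): P = 8.7. Producer surplus = ½ × (12 - 8.7) × 33 = 54.45.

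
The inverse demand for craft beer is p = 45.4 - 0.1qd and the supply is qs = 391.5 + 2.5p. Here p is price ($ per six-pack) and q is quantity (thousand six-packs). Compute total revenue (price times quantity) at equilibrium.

Inverting to quantity form: qd = 454 - 10p.
Equating demand and supply, 454 - 10p = 391.5 + 2.5p gives 12.5p = 62.5, so p* = 5.
Substitute back: q* = 454 - 10(5) = 404.
Total revenue = p* × q* = 5 × 404 = 2020.

Total revenue = 2020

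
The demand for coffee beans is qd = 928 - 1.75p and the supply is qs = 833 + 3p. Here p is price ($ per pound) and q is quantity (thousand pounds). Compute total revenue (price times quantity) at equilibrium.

Total revenue = 17860

The market clears where 928 - 1.75p = 833 + 3p. Rearranging, 4.75p = 95, hence p* = 20.
Substitute back: q* = 928 - 1.75(20) = 893.
Total revenue = p* × q* = 20 × 893 = 17860.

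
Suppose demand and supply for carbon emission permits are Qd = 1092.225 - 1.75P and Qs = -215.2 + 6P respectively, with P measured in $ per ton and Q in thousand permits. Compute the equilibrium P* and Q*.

P* = 168.7, Q* = 797

The market clears where 1092.225 - 1.75P = -215.2 + 6P. Rearranging, 7.75P = 1307.425, hence P* = 168.7.
Then Q* = 1092.225 - 1.75(168.7) = 797.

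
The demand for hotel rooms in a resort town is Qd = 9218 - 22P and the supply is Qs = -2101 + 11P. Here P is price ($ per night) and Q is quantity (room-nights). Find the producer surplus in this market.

Equating demand and supply, 9218 - 22P = -2101 + 11P gives 33P = 11319, so P* = 343.
Substitute back: Q* = 9218 - 22(343) = 1672.
Supply choke price (Qs = 0): P = 191. Producer surplus = ½ × (343 - 191) × 1672 = 127072.

Producer surplus = 127072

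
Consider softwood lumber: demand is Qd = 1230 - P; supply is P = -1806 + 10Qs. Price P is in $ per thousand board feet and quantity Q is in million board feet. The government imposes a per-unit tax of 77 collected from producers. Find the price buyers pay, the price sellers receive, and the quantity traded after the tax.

P_b = 961, P_s = 884, Q = 269

Inverting to quantity form: Qs = 180.6 + 0.1P.
With a tax of 77 on producers, they supply based on the net price P_s = P_b - 77, so Qs = 172.9 + 0.1P_b.
Set Qd = Qs: 1230 - P_b = 172.9 + 0.1P_b, so 1057.1 = 1.1P_b and P_b = 961.
Then P_s = 961 - 77 = 884 and Q = 1230 - 961 = 269.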